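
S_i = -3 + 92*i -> [-3, 89, 181, 273, 365]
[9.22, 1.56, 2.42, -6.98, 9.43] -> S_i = Random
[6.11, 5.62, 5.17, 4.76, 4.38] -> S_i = 6.11*0.92^i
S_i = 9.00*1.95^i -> [9.0, 17.55, 34.22, 66.73, 130.13]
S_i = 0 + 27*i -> [0, 27, 54, 81, 108]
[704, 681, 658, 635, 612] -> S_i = 704 + -23*i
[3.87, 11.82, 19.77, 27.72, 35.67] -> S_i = 3.87 + 7.95*i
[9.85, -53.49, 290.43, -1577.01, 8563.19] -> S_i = 9.85*(-5.43)^i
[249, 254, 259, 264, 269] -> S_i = 249 + 5*i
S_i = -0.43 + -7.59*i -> [-0.43, -8.02, -15.61, -23.2, -30.79]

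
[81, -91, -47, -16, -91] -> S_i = Random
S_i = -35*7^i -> [-35, -245, -1715, -12005, -84035]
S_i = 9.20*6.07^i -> [9.2, 55.84, 338.97, 2057.57, 12489.43]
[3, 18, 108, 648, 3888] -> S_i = 3*6^i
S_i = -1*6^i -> [-1, -6, -36, -216, -1296]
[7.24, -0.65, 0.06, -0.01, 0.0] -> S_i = 7.24*(-0.09)^i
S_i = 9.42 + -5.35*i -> [9.42, 4.07, -1.28, -6.63, -11.98]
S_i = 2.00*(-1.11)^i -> [2.0, -2.22, 2.46, -2.74, 3.04]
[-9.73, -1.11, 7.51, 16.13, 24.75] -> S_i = -9.73 + 8.62*i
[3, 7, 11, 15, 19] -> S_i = 3 + 4*i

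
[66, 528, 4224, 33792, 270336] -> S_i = 66*8^i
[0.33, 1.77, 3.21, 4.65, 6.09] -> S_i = 0.33 + 1.44*i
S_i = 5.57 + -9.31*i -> [5.57, -3.74, -13.05, -22.36, -31.67]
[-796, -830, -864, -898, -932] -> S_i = -796 + -34*i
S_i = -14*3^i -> [-14, -42, -126, -378, -1134]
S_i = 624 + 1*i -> [624, 625, 626, 627, 628]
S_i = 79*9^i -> [79, 711, 6399, 57591, 518319]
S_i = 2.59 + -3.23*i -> [2.59, -0.64, -3.87, -7.1, -10.33]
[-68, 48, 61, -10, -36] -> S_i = Random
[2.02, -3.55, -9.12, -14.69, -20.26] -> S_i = 2.02 + -5.57*i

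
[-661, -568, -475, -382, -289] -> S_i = -661 + 93*i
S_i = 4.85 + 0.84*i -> [4.85, 5.69, 6.53, 7.37, 8.21]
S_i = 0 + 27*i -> [0, 27, 54, 81, 108]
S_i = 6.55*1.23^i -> [6.55, 8.06, 9.91, 12.19, 14.99]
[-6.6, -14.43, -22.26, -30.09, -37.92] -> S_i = -6.60 + -7.83*i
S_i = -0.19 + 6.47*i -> [-0.19, 6.28, 12.75, 19.22, 25.69]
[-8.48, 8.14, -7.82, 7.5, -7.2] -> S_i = -8.48*(-0.96)^i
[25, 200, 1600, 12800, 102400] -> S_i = 25*8^i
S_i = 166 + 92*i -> [166, 258, 350, 442, 534]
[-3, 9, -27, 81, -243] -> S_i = -3*-3^i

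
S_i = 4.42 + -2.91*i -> [4.42, 1.51, -1.4, -4.31, -7.22]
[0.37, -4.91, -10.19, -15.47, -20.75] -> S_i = 0.37 + -5.28*i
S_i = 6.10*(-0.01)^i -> [6.1, -0.06, 0.0, -0.0, 0.0]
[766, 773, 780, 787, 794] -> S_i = 766 + 7*i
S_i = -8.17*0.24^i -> [-8.17, -1.96, -0.47, -0.11, -0.03]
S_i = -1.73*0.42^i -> [-1.73, -0.73, -0.31, -0.13, -0.05]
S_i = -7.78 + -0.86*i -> [-7.78, -8.64, -9.5, -10.36, -11.22]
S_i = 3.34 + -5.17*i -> [3.34, -1.83, -7.0, -12.17, -17.34]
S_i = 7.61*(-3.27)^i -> [7.61, -24.88, 81.37, -266.09, 870.11]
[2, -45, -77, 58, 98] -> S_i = Random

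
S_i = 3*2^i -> [3, 6, 12, 24, 48]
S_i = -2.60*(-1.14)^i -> [-2.6, 2.96, -3.38, 3.85, -4.39]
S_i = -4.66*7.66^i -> [-4.66, -35.7, -273.43, -2094.46, -16043.57]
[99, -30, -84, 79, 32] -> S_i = Random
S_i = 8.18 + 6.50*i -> [8.18, 14.68, 21.18, 27.68, 34.18]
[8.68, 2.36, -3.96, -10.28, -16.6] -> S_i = 8.68 + -6.32*i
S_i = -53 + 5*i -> [-53, -48, -43, -38, -33]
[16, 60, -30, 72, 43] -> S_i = Random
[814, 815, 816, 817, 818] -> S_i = 814 + 1*i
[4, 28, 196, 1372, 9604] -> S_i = 4*7^i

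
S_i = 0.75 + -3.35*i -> [0.75, -2.6, -5.95, -9.3, -12.65]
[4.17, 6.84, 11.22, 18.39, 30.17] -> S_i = 4.17*1.64^i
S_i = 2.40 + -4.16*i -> [2.4, -1.76, -5.92, -10.08, -14.24]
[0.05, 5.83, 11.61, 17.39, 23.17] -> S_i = 0.05 + 5.78*i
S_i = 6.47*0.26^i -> [6.47, 1.68, 0.44, 0.11, 0.03]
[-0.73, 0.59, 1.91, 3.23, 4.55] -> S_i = -0.73 + 1.32*i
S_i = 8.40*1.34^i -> [8.4, 11.26, 15.08, 20.21, 27.08]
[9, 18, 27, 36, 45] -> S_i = 9 + 9*i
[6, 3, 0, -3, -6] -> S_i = 6 + -3*i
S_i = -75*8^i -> [-75, -600, -4800, -38400, -307200]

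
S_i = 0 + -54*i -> [0, -54, -108, -162, -216]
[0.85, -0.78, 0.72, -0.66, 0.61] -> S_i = 0.85*(-0.92)^i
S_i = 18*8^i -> [18, 144, 1152, 9216, 73728]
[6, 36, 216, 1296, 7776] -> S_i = 6*6^i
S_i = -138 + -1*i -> [-138, -139, -140, -141, -142]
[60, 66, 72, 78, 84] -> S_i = 60 + 6*i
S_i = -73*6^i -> [-73, -438, -2628, -15768, -94608]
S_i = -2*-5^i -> [-2, 10, -50, 250, -1250]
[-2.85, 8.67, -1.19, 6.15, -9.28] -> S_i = Random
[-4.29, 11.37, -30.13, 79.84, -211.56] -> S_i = -4.29*(-2.65)^i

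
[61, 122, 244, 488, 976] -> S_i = 61*2^i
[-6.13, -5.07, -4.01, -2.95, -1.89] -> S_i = -6.13 + 1.06*i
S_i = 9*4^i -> [9, 36, 144, 576, 2304]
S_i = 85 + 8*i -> [85, 93, 101, 109, 117]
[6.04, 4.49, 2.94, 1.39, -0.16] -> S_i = 6.04 + -1.55*i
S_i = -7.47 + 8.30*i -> [-7.47, 0.83, 9.13, 17.43, 25.73]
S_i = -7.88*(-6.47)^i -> [-7.88, 50.98, -329.86, 2134.22, -13808.4]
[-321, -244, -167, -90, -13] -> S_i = -321 + 77*i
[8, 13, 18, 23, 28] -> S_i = 8 + 5*i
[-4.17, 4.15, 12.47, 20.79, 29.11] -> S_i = -4.17 + 8.32*i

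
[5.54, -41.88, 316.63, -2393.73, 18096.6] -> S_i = 5.54*(-7.56)^i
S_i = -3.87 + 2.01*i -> [-3.87, -1.86, 0.15, 2.16, 4.17]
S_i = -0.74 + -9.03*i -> [-0.74, -9.77, -18.8, -27.83, -36.86]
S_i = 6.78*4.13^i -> [6.78, 28.0, 115.65, 477.62, 1972.56]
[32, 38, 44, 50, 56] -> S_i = 32 + 6*i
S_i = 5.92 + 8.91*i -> [5.92, 14.83, 23.74, 32.65, 41.56]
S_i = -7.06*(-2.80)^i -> [-7.06, 19.77, -55.35, 154.98, -433.95]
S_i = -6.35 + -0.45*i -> [-6.35, -6.8, -7.25, -7.7, -8.15]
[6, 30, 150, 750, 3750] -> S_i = 6*5^i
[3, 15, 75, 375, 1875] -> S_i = 3*5^i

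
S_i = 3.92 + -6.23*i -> [3.92, -2.31, -8.54, -14.77, -21.0]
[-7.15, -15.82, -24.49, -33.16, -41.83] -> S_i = -7.15 + -8.67*i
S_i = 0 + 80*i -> [0, 80, 160, 240, 320]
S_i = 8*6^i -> [8, 48, 288, 1728, 10368]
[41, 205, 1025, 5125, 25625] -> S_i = 41*5^i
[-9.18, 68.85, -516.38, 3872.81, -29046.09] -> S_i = -9.18*(-7.50)^i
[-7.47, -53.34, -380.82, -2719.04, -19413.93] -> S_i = -7.47*7.14^i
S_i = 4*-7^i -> [4, -28, 196, -1372, 9604]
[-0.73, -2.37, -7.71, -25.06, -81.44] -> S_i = -0.73*3.25^i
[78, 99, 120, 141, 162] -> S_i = 78 + 21*i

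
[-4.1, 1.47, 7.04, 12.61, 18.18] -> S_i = -4.10 + 5.57*i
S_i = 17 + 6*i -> [17, 23, 29, 35, 41]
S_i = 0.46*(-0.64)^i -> [0.46, -0.29, 0.19, -0.12, 0.08]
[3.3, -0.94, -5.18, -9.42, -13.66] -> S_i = 3.30 + -4.24*i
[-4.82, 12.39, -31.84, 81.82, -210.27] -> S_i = -4.82*(-2.57)^i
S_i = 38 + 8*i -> [38, 46, 54, 62, 70]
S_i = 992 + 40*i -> [992, 1032, 1072, 1112, 1152]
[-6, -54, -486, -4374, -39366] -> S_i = -6*9^i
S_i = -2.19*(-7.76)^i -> [-2.19, 16.99, -131.88, 1023.36, -7941.29]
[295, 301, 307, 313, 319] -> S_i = 295 + 6*i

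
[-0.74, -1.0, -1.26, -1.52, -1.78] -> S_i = -0.74 + -0.26*i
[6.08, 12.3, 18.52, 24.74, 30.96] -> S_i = 6.08 + 6.22*i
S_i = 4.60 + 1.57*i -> [4.6, 6.17, 7.74, 9.31, 10.88]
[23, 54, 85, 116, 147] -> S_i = 23 + 31*i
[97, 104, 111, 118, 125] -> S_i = 97 + 7*i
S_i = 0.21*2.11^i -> [0.21, 0.44, 0.93, 1.97, 4.16]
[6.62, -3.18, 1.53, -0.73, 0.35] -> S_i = 6.62*(-0.48)^i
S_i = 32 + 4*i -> [32, 36, 40, 44, 48]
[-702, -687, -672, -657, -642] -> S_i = -702 + 15*i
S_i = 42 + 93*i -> [42, 135, 228, 321, 414]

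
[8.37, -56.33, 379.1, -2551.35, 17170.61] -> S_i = 8.37*(-6.73)^i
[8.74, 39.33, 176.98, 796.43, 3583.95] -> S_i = 8.74*4.50^i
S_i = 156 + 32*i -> [156, 188, 220, 252, 284]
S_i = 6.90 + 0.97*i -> [6.9, 7.87, 8.84, 9.81, 10.78]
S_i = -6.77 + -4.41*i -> [-6.77, -11.18, -15.59, -20.0, -24.41]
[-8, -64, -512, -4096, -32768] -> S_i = -8*8^i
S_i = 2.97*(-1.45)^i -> [2.97, -4.31, 6.24, -9.05, 13.13]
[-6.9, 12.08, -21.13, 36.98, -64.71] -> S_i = -6.90*(-1.75)^i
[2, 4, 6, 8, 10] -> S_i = 2 + 2*i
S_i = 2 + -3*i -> [2, -1, -4, -7, -10]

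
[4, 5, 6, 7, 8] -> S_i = 4 + 1*i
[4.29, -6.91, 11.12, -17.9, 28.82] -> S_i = 4.29*(-1.61)^i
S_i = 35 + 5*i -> [35, 40, 45, 50, 55]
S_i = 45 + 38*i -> [45, 83, 121, 159, 197]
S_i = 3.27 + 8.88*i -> [3.27, 12.15, 21.03, 29.91, 38.79]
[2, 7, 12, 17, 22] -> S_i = 2 + 5*i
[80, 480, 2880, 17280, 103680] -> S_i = 80*6^i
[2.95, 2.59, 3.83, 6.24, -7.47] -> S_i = Random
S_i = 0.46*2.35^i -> [0.46, 1.08, 2.54, 5.97, 14.03]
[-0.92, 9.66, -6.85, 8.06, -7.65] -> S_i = Random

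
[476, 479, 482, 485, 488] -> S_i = 476 + 3*i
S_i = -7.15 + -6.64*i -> [-7.15, -13.79, -20.43, -27.07, -33.71]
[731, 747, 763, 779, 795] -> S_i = 731 + 16*i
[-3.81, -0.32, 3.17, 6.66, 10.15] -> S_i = -3.81 + 3.49*i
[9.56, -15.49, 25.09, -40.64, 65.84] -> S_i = 9.56*(-1.62)^i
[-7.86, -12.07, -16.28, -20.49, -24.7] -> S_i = -7.86 + -4.21*i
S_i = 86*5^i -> [86, 430, 2150, 10750, 53750]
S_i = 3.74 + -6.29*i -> [3.74, -2.55, -8.84, -15.13, -21.42]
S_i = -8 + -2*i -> [-8, -10, -12, -14, -16]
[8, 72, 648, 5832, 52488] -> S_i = 8*9^i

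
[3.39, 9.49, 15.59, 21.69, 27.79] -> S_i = 3.39 + 6.10*i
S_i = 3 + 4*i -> [3, 7, 11, 15, 19]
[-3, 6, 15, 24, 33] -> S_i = -3 + 9*i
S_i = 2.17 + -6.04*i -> [2.17, -3.87, -9.91, -15.95, -21.99]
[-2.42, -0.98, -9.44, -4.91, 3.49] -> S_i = Random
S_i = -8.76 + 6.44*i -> [-8.76, -2.32, 4.12, 10.56, 17.0]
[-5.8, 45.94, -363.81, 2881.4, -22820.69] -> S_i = -5.80*(-7.92)^i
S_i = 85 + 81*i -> [85, 166, 247, 328, 409]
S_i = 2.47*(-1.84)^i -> [2.47, -4.54, 8.36, -15.39, 28.31]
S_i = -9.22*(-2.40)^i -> [-9.22, 22.13, -53.11, 127.46, -305.9]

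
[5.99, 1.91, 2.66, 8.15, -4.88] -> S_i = Random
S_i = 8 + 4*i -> [8, 12, 16, 20, 24]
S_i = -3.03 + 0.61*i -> [-3.03, -2.42, -1.81, -1.2, -0.59]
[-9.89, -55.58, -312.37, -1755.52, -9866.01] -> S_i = -9.89*5.62^i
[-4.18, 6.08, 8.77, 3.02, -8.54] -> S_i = Random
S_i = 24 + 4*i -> [24, 28, 32, 36, 40]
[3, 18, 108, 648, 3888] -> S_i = 3*6^i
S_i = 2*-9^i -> [2, -18, 162, -1458, 13122]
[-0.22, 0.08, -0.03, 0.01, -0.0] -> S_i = -0.22*(-0.38)^i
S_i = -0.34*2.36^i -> [-0.34, -0.8, -1.89, -4.47, -10.55]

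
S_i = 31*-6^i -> [31, -186, 1116, -6696, 40176]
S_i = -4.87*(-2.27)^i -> [-4.87, 11.05, -25.09, 56.96, -129.31]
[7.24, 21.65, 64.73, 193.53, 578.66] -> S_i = 7.24*2.99^i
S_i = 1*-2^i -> [1, -2, 4, -8, 16]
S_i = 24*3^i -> [24, 72, 216, 648, 1944]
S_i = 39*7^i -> [39, 273, 1911, 13377, 93639]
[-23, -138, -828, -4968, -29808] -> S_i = -23*6^i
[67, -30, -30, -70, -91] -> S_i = Random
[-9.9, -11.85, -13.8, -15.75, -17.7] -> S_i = -9.90 + -1.95*i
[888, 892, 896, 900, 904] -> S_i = 888 + 4*i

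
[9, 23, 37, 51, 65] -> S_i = 9 + 14*i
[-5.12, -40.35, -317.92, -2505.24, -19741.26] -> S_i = -5.12*7.88^i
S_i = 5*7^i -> [5, 35, 245, 1715, 12005]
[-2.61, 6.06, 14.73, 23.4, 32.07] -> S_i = -2.61 + 8.67*i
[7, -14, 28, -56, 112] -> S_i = 7*-2^i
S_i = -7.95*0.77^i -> [-7.95, -6.12, -4.71, -3.63, -2.79]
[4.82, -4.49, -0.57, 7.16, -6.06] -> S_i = Random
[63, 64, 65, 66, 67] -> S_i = 63 + 1*i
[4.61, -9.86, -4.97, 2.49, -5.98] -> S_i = Random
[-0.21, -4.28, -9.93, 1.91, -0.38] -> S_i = Random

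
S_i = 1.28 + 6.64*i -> [1.28, 7.92, 14.56, 21.2, 27.84]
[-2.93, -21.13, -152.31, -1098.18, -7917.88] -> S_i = -2.93*7.21^i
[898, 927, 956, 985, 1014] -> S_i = 898 + 29*i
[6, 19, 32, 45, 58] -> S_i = 6 + 13*i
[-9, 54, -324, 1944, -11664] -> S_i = -9*-6^i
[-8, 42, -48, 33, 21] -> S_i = Random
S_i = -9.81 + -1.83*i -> [-9.81, -11.64, -13.47, -15.3, -17.13]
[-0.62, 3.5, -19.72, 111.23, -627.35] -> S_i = -0.62*(-5.64)^i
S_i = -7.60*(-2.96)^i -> [-7.6, 22.5, -66.59, 197.1, -583.42]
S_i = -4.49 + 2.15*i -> [-4.49, -2.34, -0.19, 1.96, 4.11]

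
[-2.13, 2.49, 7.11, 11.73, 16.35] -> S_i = -2.13 + 4.62*i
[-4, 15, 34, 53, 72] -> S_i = -4 + 19*i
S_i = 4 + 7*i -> [4, 11, 18, 25, 32]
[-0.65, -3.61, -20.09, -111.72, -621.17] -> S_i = -0.65*5.56^i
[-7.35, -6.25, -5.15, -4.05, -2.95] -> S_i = -7.35 + 1.10*i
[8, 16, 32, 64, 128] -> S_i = 8*2^i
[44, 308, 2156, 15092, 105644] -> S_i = 44*7^i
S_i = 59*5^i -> [59, 295, 1475, 7375, 36875]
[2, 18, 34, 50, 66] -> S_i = 2 + 16*i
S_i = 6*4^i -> [6, 24, 96, 384, 1536]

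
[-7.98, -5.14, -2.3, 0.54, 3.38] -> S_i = -7.98 + 2.84*i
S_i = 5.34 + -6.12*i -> [5.34, -0.78, -6.9, -13.02, -19.14]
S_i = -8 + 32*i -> [-8, 24, 56, 88, 120]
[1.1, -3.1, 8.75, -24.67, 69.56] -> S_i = 1.10*(-2.82)^i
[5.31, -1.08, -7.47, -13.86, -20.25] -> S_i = 5.31 + -6.39*i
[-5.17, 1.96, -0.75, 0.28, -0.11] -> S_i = -5.17*(-0.38)^i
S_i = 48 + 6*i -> [48, 54, 60, 66, 72]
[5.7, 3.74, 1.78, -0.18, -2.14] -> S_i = 5.70 + -1.96*i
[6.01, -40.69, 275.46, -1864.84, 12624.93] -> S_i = 6.01*(-6.77)^i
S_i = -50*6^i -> [-50, -300, -1800, -10800, -64800]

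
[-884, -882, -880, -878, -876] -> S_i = -884 + 2*i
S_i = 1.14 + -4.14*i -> [1.14, -3.0, -7.14, -11.28, -15.42]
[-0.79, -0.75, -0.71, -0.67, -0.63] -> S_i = -0.79 + 0.04*i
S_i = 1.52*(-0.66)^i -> [1.52, -1.0, 0.66, -0.44, 0.29]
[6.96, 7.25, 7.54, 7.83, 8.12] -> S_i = 6.96 + 0.29*i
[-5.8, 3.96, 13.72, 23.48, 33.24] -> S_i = -5.80 + 9.76*i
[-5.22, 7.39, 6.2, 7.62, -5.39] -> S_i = Random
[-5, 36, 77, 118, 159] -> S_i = -5 + 41*i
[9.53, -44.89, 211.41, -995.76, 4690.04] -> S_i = 9.53*(-4.71)^i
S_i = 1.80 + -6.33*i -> [1.8, -4.53, -10.86, -17.19, -23.52]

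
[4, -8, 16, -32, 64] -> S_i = 4*-2^i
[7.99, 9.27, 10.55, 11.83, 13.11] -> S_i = 7.99 + 1.28*i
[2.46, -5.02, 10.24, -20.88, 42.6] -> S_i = 2.46*(-2.04)^i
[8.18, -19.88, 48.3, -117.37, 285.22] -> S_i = 8.18*(-2.43)^i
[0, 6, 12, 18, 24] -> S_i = 0 + 6*i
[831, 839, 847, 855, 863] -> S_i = 831 + 8*i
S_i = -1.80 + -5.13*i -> [-1.8, -6.93, -12.06, -17.19, -22.32]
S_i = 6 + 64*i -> [6, 70, 134, 198, 262]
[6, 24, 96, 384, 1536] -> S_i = 6*4^i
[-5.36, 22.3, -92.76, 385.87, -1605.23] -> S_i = -5.36*(-4.16)^i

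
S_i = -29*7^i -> [-29, -203, -1421, -9947, -69629]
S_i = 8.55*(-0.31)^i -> [8.55, -2.65, 0.82, -0.25, 0.08]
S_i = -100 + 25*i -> [-100, -75, -50, -25, 0]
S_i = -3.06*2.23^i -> [-3.06, -6.82, -15.22, -33.93, -75.67]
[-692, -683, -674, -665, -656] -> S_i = -692 + 9*i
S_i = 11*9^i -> [11, 99, 891, 8019, 72171]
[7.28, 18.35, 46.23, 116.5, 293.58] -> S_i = 7.28*2.52^i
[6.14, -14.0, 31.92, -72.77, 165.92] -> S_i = 6.14*(-2.28)^i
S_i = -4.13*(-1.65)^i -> [-4.13, 6.81, -11.24, 18.55, -30.61]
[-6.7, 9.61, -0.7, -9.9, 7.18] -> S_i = Random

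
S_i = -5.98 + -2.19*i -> [-5.98, -8.17, -10.36, -12.55, -14.74]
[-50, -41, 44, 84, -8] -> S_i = Random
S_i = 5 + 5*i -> [5, 10, 15, 20, 25]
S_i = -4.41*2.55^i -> [-4.41, -11.25, -28.68, -73.12, -186.47]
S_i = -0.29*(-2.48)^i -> [-0.29, 0.72, -1.78, 4.42, -10.97]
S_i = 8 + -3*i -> [8, 5, 2, -1, -4]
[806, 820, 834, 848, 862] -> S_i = 806 + 14*i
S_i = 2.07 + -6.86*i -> [2.07, -4.79, -11.65, -18.51, -25.37]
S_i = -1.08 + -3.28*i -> [-1.08, -4.36, -7.64, -10.92, -14.2]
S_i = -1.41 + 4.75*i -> [-1.41, 3.34, 8.09, 12.84, 17.59]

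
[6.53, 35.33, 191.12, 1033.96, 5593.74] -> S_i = 6.53*5.41^i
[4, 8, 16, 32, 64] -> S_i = 4*2^i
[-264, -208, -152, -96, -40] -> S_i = -264 + 56*i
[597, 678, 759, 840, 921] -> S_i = 597 + 81*i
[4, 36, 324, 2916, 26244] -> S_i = 4*9^i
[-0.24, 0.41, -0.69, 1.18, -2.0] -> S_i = -0.24*(-1.70)^i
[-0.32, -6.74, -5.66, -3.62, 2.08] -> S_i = Random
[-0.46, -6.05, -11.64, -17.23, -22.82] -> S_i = -0.46 + -5.59*i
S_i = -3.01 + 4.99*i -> [-3.01, 1.98, 6.97, 11.96, 16.95]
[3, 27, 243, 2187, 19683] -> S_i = 3*9^i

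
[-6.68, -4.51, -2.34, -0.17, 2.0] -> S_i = -6.68 + 2.17*i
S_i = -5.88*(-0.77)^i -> [-5.88, 4.53, -3.49, 2.68, -2.07]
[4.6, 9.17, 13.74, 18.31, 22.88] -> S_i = 4.60 + 4.57*i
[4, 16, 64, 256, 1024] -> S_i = 4*4^i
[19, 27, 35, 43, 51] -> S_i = 19 + 8*i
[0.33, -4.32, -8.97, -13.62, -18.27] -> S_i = 0.33 + -4.65*i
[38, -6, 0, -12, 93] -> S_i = Random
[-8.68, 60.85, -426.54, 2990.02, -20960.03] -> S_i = -8.68*(-7.01)^i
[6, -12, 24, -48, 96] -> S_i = 6*-2^i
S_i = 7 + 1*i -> [7, 8, 9, 10, 11]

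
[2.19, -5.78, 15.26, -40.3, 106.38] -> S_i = 2.19*(-2.64)^i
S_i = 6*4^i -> [6, 24, 96, 384, 1536]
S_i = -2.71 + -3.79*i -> [-2.71, -6.5, -10.29, -14.08, -17.87]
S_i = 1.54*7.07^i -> [1.54, 10.89, 76.98, 544.23, 3847.67]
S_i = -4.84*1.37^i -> [-4.84, -6.63, -9.08, -12.45, -17.05]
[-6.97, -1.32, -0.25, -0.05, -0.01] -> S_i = -6.97*0.19^i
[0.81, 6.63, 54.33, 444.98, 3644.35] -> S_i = 0.81*8.19^i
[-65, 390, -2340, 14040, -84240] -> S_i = -65*-6^i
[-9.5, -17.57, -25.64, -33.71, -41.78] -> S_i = -9.50 + -8.07*i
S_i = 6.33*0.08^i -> [6.33, 0.51, 0.04, 0.0, 0.0]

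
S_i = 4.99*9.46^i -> [4.99, 47.21, 446.56, 4224.49, 39963.64]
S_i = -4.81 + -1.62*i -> [-4.81, -6.43, -8.05, -9.67, -11.29]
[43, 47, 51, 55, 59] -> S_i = 43 + 4*i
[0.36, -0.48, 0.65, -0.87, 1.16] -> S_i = 0.36*(-1.34)^i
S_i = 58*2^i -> [58, 116, 232, 464, 928]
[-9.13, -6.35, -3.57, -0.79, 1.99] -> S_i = -9.13 + 2.78*i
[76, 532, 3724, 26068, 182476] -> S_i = 76*7^i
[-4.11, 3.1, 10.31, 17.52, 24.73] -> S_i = -4.11 + 7.21*i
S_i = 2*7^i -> [2, 14, 98, 686, 4802]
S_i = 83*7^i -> [83, 581, 4067, 28469, 199283]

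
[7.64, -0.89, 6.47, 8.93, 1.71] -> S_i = Random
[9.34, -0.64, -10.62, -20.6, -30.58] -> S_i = 9.34 + -9.98*i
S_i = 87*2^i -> [87, 174, 348, 696, 1392]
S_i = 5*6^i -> [5, 30, 180, 1080, 6480]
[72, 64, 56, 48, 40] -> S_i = 72 + -8*i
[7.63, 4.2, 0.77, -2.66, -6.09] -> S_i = 7.63 + -3.43*i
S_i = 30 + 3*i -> [30, 33, 36, 39, 42]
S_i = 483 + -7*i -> [483, 476, 469, 462, 455]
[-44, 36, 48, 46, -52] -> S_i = Random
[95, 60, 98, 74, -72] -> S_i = Random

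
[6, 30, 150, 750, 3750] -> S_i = 6*5^i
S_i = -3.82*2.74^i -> [-3.82, -10.47, -28.68, -78.58, -215.31]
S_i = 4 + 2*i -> [4, 6, 8, 10, 12]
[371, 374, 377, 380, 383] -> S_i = 371 + 3*i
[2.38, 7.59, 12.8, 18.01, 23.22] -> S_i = 2.38 + 5.21*i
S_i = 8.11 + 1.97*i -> [8.11, 10.08, 12.05, 14.02, 15.99]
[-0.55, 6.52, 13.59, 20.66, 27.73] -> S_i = -0.55 + 7.07*i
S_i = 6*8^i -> [6, 48, 384, 3072, 24576]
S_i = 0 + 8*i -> [0, 8, 16, 24, 32]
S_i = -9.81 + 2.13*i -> [-9.81, -7.68, -5.55, -3.42, -1.29]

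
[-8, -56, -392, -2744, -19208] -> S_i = -8*7^i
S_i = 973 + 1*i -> [973, 974, 975, 976, 977]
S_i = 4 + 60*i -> [4, 64, 124, 184, 244]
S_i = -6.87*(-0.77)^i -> [-6.87, 5.29, -4.07, 3.14, -2.42]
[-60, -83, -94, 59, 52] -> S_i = Random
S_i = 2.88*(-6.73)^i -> [2.88, -19.38, 130.44, -877.89, 5908.17]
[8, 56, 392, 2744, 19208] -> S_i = 8*7^i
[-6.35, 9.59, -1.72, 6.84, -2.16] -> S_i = Random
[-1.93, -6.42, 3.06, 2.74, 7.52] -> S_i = Random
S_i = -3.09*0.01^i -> [-3.09, -0.03, -0.0, -0.0, -0.0]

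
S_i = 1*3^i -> [1, 3, 9, 27, 81]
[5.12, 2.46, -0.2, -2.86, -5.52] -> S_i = 5.12 + -2.66*i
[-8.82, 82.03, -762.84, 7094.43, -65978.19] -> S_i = -8.82*(-9.30)^i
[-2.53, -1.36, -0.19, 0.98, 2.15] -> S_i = -2.53 + 1.17*i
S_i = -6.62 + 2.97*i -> [-6.62, -3.65, -0.68, 2.29, 5.26]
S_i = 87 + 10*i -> [87, 97, 107, 117, 127]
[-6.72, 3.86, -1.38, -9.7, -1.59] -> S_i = Random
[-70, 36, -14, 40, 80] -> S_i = Random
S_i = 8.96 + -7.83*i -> [8.96, 1.13, -6.7, -14.53, -22.36]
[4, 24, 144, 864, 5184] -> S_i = 4*6^i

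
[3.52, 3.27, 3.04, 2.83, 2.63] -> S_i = 3.52*0.93^i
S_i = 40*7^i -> [40, 280, 1960, 13720, 96040]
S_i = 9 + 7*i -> [9, 16, 23, 30, 37]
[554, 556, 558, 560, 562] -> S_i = 554 + 2*i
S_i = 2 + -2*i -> [2, 0, -2, -4, -6]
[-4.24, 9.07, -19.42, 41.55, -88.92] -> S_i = -4.24*(-2.14)^i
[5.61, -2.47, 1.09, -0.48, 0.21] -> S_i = 5.61*(-0.44)^i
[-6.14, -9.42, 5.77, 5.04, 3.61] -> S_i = Random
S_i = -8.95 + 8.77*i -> [-8.95, -0.18, 8.59, 17.36, 26.13]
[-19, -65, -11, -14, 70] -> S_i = Random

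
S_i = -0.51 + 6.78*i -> [-0.51, 6.27, 13.05, 19.83, 26.61]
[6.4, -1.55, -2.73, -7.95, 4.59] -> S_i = Random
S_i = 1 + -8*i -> [1, -7, -15, -23, -31]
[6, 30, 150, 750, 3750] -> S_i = 6*5^i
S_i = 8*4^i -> [8, 32, 128, 512, 2048]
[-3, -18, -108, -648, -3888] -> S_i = -3*6^i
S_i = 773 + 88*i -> [773, 861, 949, 1037, 1125]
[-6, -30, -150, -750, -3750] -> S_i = -6*5^i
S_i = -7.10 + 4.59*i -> [-7.1, -2.51, 2.08, 6.67, 11.26]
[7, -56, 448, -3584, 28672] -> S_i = 7*-8^i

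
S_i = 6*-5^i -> [6, -30, 150, -750, 3750]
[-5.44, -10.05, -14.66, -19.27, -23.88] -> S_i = -5.44 + -4.61*i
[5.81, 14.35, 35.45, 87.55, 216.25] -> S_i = 5.81*2.47^i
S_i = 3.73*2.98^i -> [3.73, 11.12, 33.12, 98.71, 294.15]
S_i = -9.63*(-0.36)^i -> [-9.63, 3.47, -1.25, 0.45, -0.16]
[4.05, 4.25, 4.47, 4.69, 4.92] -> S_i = 4.05*1.05^i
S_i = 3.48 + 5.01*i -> [3.48, 8.49, 13.5, 18.51, 23.52]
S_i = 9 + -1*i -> [9, 8, 7, 6, 5]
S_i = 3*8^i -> [3, 24, 192, 1536, 12288]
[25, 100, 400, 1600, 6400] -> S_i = 25*4^i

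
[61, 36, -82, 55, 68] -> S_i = Random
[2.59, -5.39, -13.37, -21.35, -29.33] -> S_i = 2.59 + -7.98*i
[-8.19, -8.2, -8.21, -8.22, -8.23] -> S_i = -8.19 + -0.01*i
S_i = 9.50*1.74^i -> [9.5, 16.53, 28.76, 50.05, 87.08]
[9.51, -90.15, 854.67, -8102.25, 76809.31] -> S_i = 9.51*(-9.48)^i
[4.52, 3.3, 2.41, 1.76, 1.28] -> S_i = 4.52*0.73^i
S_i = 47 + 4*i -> [47, 51, 55, 59, 63]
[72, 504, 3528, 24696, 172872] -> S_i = 72*7^i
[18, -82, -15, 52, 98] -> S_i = Random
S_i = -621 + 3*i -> [-621, -618, -615, -612, -609]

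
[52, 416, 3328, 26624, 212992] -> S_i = 52*8^i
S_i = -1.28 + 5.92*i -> [-1.28, 4.64, 10.56, 16.48, 22.4]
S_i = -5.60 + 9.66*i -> [-5.6, 4.06, 13.72, 23.38, 33.04]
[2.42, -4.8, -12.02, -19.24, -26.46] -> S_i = 2.42 + -7.22*i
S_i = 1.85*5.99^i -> [1.85, 11.08, 66.38, 397.61, 2381.66]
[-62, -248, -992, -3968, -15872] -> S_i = -62*4^i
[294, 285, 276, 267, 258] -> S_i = 294 + -9*i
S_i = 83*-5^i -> [83, -415, 2075, -10375, 51875]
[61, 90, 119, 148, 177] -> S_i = 61 + 29*i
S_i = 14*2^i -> [14, 28, 56, 112, 224]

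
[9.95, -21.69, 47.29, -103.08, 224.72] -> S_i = 9.95*(-2.18)^i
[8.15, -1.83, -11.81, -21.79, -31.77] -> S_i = 8.15 + -9.98*i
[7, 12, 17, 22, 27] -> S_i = 7 + 5*i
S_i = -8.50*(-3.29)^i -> [-8.5, 27.96, -92.0, 302.7, -995.87]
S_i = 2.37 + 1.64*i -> [2.37, 4.01, 5.65, 7.29, 8.93]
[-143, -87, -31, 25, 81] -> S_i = -143 + 56*i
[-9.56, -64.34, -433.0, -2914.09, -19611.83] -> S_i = -9.56*6.73^i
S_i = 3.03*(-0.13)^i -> [3.03, -0.39, 0.05, -0.01, 0.0]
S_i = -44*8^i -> [-44, -352, -2816, -22528, -180224]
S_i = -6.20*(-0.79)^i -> [-6.2, 4.9, -3.87, 3.06, -2.41]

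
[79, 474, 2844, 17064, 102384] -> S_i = 79*6^i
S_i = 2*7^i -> [2, 14, 98, 686, 4802]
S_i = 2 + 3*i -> [2, 5, 8, 11, 14]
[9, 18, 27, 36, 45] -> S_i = 9 + 9*i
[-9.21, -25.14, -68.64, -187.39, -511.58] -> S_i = -9.21*2.73^i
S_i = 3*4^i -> [3, 12, 48, 192, 768]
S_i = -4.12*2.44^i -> [-4.12, -10.05, -24.53, -59.85, -146.03]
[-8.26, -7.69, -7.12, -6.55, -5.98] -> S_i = -8.26 + 0.57*i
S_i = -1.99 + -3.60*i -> [-1.99, -5.59, -9.19, -12.79, -16.39]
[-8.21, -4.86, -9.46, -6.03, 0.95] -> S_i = Random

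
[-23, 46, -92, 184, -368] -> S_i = -23*-2^i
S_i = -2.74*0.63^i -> [-2.74, -1.73, -1.09, -0.69, -0.43]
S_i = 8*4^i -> [8, 32, 128, 512, 2048]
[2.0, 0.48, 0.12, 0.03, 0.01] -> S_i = 2.00*0.24^i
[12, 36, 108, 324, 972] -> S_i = 12*3^i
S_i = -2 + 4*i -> [-2, 2, 6, 10, 14]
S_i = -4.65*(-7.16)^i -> [-4.65, 33.29, -238.39, 1706.84, -12220.95]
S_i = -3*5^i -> [-3, -15, -75, -375, -1875]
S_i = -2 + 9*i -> [-2, 7, 16, 25, 34]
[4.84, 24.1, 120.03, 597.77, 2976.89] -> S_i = 4.84*4.98^i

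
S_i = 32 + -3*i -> [32, 29, 26, 23, 20]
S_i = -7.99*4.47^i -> [-7.99, -35.72, -159.65, -713.62, -3189.9]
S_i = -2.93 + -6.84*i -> [-2.93, -9.77, -16.61, -23.45, -30.29]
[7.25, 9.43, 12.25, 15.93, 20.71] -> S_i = 7.25*1.30^i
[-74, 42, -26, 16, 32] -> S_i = Random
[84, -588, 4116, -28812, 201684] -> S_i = 84*-7^i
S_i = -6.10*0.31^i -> [-6.1, -1.89, -0.59, -0.18, -0.06]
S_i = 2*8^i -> [2, 16, 128, 1024, 8192]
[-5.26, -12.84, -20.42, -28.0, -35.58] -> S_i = -5.26 + -7.58*i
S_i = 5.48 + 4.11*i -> [5.48, 9.59, 13.7, 17.81, 21.92]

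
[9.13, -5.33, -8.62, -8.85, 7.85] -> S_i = Random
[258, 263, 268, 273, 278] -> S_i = 258 + 5*i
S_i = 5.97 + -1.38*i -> [5.97, 4.59, 3.21, 1.83, 0.45]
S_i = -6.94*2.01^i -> [-6.94, -13.95, -28.04, -56.36, -113.28]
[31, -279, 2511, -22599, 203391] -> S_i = 31*-9^i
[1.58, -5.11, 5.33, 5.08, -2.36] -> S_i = Random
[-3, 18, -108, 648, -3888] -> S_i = -3*-6^i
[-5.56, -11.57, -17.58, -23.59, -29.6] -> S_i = -5.56 + -6.01*i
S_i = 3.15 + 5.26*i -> [3.15, 8.41, 13.67, 18.93, 24.19]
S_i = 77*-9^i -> [77, -693, 6237, -56133, 505197]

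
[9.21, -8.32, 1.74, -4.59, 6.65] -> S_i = Random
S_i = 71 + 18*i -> [71, 89, 107, 125, 143]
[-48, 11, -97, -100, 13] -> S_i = Random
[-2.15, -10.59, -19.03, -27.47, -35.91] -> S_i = -2.15 + -8.44*i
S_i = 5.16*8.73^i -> [5.16, 45.05, 393.26, 3433.15, 29971.38]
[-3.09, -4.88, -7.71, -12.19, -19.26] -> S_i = -3.09*1.58^i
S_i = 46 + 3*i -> [46, 49, 52, 55, 58]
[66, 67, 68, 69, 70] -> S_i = 66 + 1*i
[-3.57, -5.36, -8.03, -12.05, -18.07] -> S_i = -3.57*1.50^i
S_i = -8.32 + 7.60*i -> [-8.32, -0.72, 6.88, 14.48, 22.08]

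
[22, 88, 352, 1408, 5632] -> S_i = 22*4^i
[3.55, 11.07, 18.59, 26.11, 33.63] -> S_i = 3.55 + 7.52*i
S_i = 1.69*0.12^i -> [1.69, 0.2, 0.02, 0.0, 0.0]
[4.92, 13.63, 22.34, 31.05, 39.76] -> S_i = 4.92 + 8.71*i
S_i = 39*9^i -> [39, 351, 3159, 28431, 255879]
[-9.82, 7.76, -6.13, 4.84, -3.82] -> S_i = -9.82*(-0.79)^i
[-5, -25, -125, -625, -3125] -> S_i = -5*5^i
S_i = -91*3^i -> [-91, -273, -819, -2457, -7371]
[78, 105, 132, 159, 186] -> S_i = 78 + 27*i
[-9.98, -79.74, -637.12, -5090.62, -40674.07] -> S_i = -9.98*7.99^i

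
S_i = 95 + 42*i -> [95, 137, 179, 221, 263]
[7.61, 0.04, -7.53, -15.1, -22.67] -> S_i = 7.61 + -7.57*i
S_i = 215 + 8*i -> [215, 223, 231, 239, 247]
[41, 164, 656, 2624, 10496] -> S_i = 41*4^i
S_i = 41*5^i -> [41, 205, 1025, 5125, 25625]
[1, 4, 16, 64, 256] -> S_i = 1*4^i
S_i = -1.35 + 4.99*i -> [-1.35, 3.64, 8.63, 13.62, 18.61]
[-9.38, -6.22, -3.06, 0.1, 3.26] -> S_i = -9.38 + 3.16*i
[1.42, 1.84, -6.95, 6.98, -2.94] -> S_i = Random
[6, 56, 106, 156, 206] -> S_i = 6 + 50*i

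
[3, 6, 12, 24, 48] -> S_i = 3*2^i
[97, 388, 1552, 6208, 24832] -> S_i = 97*4^i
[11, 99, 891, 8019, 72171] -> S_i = 11*9^i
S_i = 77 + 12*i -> [77, 89, 101, 113, 125]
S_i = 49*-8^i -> [49, -392, 3136, -25088, 200704]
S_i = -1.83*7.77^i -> [-1.83, -14.22, -110.48, -858.45, -6670.14]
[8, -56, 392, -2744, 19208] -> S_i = 8*-7^i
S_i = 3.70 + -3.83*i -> [3.7, -0.13, -3.96, -7.79, -11.62]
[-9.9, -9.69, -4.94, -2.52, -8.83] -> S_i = Random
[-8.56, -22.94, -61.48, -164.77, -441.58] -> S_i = -8.56*2.68^i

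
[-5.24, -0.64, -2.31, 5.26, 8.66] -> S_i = Random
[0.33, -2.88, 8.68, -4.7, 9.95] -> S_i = Random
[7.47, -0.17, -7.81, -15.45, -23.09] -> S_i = 7.47 + -7.64*i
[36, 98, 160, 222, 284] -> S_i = 36 + 62*i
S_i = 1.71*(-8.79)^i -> [1.71, -15.03, 132.12, -1161.35, 10208.26]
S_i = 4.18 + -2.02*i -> [4.18, 2.16, 0.14, -1.88, -3.9]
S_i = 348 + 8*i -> [348, 356, 364, 372, 380]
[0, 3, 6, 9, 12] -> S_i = 0 + 3*i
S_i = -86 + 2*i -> [-86, -84, -82, -80, -78]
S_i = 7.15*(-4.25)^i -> [7.15, -30.39, 129.15, -548.87, 2332.72]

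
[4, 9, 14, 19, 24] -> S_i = 4 + 5*i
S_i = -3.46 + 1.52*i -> [-3.46, -1.94, -0.42, 1.1, 2.62]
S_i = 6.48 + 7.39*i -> [6.48, 13.87, 21.26, 28.65, 36.04]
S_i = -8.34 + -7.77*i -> [-8.34, -16.11, -23.88, -31.65, -39.42]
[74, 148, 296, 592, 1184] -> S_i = 74*2^i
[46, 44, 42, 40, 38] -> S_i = 46 + -2*i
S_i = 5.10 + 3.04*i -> [5.1, 8.14, 11.18, 14.22, 17.26]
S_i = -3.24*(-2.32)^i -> [-3.24, 7.52, -17.44, 40.46, -93.86]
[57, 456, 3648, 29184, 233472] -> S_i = 57*8^i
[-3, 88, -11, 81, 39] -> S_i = Random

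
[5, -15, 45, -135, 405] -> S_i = 5*-3^i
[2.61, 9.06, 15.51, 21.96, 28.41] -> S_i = 2.61 + 6.45*i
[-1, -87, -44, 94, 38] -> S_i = Random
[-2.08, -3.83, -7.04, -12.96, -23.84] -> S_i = -2.08*1.84^i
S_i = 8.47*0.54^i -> [8.47, 4.57, 2.47, 1.33, 0.72]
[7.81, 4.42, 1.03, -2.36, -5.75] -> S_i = 7.81 + -3.39*i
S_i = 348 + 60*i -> [348, 408, 468, 528, 588]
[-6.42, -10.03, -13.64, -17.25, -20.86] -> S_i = -6.42 + -3.61*i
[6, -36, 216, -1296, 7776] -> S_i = 6*-6^i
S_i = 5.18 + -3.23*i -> [5.18, 1.95, -1.28, -4.51, -7.74]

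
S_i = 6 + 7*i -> [6, 13, 20, 27, 34]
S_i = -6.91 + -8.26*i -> [-6.91, -15.17, -23.43, -31.69, -39.95]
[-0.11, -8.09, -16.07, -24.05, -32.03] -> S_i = -0.11 + -7.98*i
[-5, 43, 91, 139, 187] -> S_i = -5 + 48*i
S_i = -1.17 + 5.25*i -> [-1.17, 4.08, 9.33, 14.58, 19.83]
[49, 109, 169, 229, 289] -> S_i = 49 + 60*i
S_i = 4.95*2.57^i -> [4.95, 12.72, 32.69, 84.02, 215.94]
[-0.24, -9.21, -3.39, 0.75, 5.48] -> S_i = Random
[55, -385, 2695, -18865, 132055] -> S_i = 55*-7^i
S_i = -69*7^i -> [-69, -483, -3381, -23667, -165669]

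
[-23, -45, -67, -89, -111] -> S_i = -23 + -22*i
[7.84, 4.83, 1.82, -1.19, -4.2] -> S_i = 7.84 + -3.01*i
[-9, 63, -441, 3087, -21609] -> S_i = -9*-7^i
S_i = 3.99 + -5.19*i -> [3.99, -1.2, -6.39, -11.58, -16.77]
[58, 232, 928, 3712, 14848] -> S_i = 58*4^i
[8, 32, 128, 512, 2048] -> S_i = 8*4^i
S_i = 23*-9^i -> [23, -207, 1863, -16767, 150903]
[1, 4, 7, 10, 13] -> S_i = 1 + 3*i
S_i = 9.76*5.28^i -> [9.76, 51.53, 272.09, 1436.65, 7585.52]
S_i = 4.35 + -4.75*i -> [4.35, -0.4, -5.15, -9.9, -14.65]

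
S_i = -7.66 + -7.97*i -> [-7.66, -15.63, -23.6, -31.57, -39.54]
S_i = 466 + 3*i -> [466, 469, 472, 475, 478]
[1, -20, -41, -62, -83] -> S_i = 1 + -21*i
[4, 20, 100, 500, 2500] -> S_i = 4*5^i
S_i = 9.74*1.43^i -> [9.74, 13.93, 19.92, 28.48, 40.73]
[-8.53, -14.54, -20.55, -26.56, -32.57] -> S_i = -8.53 + -6.01*i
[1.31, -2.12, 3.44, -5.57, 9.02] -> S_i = 1.31*(-1.62)^i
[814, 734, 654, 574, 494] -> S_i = 814 + -80*i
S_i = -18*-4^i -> [-18, 72, -288, 1152, -4608]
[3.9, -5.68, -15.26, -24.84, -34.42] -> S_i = 3.90 + -9.58*i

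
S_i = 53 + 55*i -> [53, 108, 163, 218, 273]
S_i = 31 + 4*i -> [31, 35, 39, 43, 47]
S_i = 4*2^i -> [4, 8, 16, 32, 64]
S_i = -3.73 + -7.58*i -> [-3.73, -11.31, -18.89, -26.47, -34.05]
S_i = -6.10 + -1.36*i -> [-6.1, -7.46, -8.82, -10.18, -11.54]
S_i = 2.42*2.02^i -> [2.42, 4.89, 9.87, 19.95, 40.29]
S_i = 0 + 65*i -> [0, 65, 130, 195, 260]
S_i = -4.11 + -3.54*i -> [-4.11, -7.65, -11.19, -14.73, -18.27]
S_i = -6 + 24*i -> [-6, 18, 42, 66, 90]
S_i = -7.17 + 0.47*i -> [-7.17, -6.7, -6.23, -5.76, -5.29]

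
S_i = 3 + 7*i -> [3, 10, 17, 24, 31]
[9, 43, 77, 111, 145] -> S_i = 9 + 34*i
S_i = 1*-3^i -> [1, -3, 9, -27, 81]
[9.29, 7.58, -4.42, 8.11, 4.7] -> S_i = Random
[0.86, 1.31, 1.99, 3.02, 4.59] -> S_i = 0.86*1.52^i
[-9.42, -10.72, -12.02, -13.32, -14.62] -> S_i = -9.42 + -1.30*i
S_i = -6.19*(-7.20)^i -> [-6.19, 44.57, -320.89, 2310.41, -16634.92]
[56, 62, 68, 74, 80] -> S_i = 56 + 6*i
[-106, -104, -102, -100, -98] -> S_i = -106 + 2*i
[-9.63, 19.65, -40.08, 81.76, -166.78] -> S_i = -9.63*(-2.04)^i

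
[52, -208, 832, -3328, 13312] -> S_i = 52*-4^i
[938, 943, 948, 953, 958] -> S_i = 938 + 5*i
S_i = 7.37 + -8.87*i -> [7.37, -1.5, -10.37, -19.24, -28.11]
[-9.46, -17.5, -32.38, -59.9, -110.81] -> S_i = -9.46*1.85^i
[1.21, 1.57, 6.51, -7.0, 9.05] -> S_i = Random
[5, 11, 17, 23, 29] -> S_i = 5 + 6*i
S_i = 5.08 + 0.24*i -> [5.08, 5.32, 5.56, 5.8, 6.04]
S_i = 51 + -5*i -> [51, 46, 41, 36, 31]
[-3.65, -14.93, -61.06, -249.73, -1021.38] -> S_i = -3.65*4.09^i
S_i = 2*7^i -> [2, 14, 98, 686, 4802]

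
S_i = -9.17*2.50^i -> [-9.17, -22.92, -57.31, -143.28, -358.2]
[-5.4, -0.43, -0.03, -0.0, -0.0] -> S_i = -5.40*0.08^i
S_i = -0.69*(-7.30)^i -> [-0.69, 5.04, -36.77, 268.42, -1959.48]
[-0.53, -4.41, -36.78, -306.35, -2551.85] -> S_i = -0.53*8.33^i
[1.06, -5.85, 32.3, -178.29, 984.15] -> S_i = 1.06*(-5.52)^i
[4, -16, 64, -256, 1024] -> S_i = 4*-4^i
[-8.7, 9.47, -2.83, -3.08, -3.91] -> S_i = Random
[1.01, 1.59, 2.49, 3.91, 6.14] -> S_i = 1.01*1.57^i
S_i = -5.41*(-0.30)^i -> [-5.41, 1.62, -0.49, 0.15, -0.04]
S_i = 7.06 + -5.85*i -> [7.06, 1.21, -4.64, -10.49, -16.34]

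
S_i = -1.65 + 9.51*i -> [-1.65, 7.86, 17.37, 26.88, 36.39]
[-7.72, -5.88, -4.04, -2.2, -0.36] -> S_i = -7.72 + 1.84*i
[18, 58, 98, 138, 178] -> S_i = 18 + 40*i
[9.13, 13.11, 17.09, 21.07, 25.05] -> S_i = 9.13 + 3.98*i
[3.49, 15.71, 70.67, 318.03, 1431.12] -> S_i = 3.49*4.50^i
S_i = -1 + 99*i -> [-1, 98, 197, 296, 395]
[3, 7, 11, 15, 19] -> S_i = 3 + 4*i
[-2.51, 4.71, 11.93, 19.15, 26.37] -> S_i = -2.51 + 7.22*i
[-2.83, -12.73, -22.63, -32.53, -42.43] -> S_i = -2.83 + -9.90*i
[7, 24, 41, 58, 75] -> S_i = 7 + 17*i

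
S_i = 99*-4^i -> [99, -396, 1584, -6336, 25344]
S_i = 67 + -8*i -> [67, 59, 51, 43, 35]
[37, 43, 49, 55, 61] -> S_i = 37 + 6*i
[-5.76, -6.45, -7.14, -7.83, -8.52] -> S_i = -5.76 + -0.69*i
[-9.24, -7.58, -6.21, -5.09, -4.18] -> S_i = -9.24*0.82^i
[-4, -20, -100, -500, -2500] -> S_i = -4*5^i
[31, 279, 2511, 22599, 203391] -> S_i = 31*9^i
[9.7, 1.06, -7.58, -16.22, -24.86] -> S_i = 9.70 + -8.64*i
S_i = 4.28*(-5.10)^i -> [4.28, -21.83, 111.32, -567.75, 2895.51]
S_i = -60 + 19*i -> [-60, -41, -22, -3, 16]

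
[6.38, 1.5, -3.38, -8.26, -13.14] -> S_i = 6.38 + -4.88*i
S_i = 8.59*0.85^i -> [8.59, 7.3, 6.21, 5.28, 4.48]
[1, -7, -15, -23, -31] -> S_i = 1 + -8*i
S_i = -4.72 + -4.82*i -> [-4.72, -9.54, -14.36, -19.18, -24.0]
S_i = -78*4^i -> [-78, -312, -1248, -4992, -19968]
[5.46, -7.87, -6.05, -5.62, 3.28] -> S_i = Random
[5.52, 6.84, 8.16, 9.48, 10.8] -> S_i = 5.52 + 1.32*i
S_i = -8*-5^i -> [-8, 40, -200, 1000, -5000]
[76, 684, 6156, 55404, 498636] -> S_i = 76*9^i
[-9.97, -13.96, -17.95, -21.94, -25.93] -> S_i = -9.97 + -3.99*i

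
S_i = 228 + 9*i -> [228, 237, 246, 255, 264]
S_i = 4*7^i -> [4, 28, 196, 1372, 9604]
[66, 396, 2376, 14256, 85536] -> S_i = 66*6^i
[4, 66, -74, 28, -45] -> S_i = Random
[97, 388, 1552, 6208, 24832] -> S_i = 97*4^i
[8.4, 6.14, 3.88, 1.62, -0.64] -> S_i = 8.40 + -2.26*i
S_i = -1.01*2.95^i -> [-1.01, -2.98, -8.79, -25.93, -76.49]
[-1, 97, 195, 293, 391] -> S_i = -1 + 98*i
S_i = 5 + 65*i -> [5, 70, 135, 200, 265]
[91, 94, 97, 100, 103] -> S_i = 91 + 3*i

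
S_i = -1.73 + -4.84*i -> [-1.73, -6.57, -11.41, -16.25, -21.09]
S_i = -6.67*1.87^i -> [-6.67, -12.47, -23.32, -43.62, -81.56]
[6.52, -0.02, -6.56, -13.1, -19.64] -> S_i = 6.52 + -6.54*i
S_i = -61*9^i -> [-61, -549, -4941, -44469, -400221]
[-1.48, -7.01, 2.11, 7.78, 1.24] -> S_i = Random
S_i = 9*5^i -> [9, 45, 225, 1125, 5625]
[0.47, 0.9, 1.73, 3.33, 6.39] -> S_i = 0.47*1.92^i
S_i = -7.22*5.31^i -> [-7.22, -38.34, -203.58, -1080.99, -5740.04]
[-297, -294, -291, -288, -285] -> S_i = -297 + 3*i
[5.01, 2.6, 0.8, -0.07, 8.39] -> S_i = Random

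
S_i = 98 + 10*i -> [98, 108, 118, 128, 138]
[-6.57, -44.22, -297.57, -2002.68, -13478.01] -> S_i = -6.57*6.73^i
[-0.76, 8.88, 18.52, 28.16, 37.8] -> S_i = -0.76 + 9.64*i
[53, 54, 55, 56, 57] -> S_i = 53 + 1*i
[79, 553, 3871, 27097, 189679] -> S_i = 79*7^i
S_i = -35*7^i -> [-35, -245, -1715, -12005, -84035]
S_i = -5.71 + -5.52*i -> [-5.71, -11.23, -16.75, -22.27, -27.79]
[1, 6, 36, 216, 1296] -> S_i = 1*6^i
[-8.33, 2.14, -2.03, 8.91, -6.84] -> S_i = Random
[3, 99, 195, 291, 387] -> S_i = 3 + 96*i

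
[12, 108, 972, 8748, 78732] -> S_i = 12*9^i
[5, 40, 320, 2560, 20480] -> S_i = 5*8^i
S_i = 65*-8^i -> [65, -520, 4160, -33280, 266240]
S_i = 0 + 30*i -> [0, 30, 60, 90, 120]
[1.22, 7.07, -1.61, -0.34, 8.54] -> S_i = Random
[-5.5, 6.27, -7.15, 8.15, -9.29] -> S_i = -5.50*(-1.14)^i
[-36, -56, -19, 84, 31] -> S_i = Random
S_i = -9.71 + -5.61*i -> [-9.71, -15.32, -20.93, -26.54, -32.15]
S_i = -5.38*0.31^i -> [-5.38, -1.67, -0.52, -0.16, -0.05]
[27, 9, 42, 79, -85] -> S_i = Random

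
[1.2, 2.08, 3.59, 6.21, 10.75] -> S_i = 1.20*1.73^i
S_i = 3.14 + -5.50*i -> [3.14, -2.36, -7.86, -13.36, -18.86]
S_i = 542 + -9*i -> [542, 533, 524, 515, 506]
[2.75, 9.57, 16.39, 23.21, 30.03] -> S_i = 2.75 + 6.82*i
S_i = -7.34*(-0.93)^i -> [-7.34, 6.83, -6.35, 5.9, -5.49]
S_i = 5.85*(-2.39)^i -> [5.85, -13.98, 33.42, -79.86, 190.87]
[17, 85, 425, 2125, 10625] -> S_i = 17*5^i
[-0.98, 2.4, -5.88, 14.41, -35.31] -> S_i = -0.98*(-2.45)^i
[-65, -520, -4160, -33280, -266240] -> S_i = -65*8^i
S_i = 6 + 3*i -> [6, 9, 12, 15, 18]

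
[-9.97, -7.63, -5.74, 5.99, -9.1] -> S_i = Random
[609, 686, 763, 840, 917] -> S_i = 609 + 77*i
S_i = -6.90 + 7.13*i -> [-6.9, 0.23, 7.36, 14.49, 21.62]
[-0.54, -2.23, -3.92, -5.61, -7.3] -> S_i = -0.54 + -1.69*i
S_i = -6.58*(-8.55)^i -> [-6.58, 56.26, -481.01, 4112.67, -35163.36]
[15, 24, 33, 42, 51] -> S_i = 15 + 9*i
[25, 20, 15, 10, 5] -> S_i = 25 + -5*i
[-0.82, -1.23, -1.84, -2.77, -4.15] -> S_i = -0.82*1.50^i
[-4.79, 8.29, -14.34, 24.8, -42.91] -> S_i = -4.79*(-1.73)^i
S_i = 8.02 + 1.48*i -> [8.02, 9.5, 10.98, 12.46, 13.94]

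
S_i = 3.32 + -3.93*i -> [3.32, -0.61, -4.54, -8.47, -12.4]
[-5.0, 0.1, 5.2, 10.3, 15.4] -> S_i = -5.00 + 5.10*i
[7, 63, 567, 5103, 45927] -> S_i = 7*9^i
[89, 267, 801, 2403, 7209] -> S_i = 89*3^i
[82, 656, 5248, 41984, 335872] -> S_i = 82*8^i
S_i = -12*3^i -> [-12, -36, -108, -324, -972]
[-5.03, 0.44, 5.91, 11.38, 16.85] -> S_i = -5.03 + 5.47*i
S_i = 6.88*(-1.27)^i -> [6.88, -8.74, 11.1, -14.09, 17.9]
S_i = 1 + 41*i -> [1, 42, 83, 124, 165]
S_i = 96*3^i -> [96, 288, 864, 2592, 7776]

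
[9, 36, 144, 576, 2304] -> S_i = 9*4^i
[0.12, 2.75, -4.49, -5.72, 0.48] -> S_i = Random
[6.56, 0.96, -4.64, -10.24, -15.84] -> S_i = 6.56 + -5.60*i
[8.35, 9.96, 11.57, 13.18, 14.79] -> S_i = 8.35 + 1.61*i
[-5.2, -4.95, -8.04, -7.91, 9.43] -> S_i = Random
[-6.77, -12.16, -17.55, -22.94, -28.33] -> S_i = -6.77 + -5.39*i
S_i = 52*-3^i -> [52, -156, 468, -1404, 4212]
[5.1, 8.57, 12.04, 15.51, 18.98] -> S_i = 5.10 + 3.47*i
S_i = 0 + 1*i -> [0, 1, 2, 3, 4]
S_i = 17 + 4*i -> [17, 21, 25, 29, 33]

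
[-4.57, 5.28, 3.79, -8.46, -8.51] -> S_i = Random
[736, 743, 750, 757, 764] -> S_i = 736 + 7*i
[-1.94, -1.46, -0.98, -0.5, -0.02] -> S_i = -1.94 + 0.48*i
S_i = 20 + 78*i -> [20, 98, 176, 254, 332]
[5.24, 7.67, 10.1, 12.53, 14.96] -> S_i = 5.24 + 2.43*i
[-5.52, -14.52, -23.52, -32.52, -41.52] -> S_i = -5.52 + -9.00*i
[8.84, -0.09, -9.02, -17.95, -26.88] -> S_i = 8.84 + -8.93*i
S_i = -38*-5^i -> [-38, 190, -950, 4750, -23750]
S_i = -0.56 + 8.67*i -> [-0.56, 8.11, 16.78, 25.45, 34.12]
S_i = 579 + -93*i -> [579, 486, 393, 300, 207]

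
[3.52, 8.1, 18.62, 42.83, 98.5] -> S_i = 3.52*2.30^i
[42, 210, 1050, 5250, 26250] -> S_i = 42*5^i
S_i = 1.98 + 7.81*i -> [1.98, 9.79, 17.6, 25.41, 33.22]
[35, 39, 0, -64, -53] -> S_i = Random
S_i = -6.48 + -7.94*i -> [-6.48, -14.42, -22.36, -30.3, -38.24]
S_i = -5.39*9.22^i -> [-5.39, -49.7, -458.2, -4224.56, -38950.45]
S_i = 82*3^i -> [82, 246, 738, 2214, 6642]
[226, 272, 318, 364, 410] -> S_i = 226 + 46*i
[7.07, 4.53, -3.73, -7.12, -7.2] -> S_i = Random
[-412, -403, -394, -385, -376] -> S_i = -412 + 9*i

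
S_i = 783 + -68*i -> [783, 715, 647, 579, 511]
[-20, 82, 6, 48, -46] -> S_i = Random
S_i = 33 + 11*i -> [33, 44, 55, 66, 77]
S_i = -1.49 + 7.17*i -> [-1.49, 5.68, 12.85, 20.02, 27.19]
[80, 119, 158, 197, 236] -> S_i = 80 + 39*i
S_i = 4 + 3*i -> [4, 7, 10, 13, 16]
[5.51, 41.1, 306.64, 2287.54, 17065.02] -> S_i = 5.51*7.46^i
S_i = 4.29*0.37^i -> [4.29, 1.59, 0.59, 0.22, 0.08]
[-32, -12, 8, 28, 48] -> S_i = -32 + 20*i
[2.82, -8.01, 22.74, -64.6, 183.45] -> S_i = 2.82*(-2.84)^i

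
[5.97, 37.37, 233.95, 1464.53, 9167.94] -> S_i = 5.97*6.26^i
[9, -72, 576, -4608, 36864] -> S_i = 9*-8^i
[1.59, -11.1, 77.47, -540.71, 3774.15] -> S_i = 1.59*(-6.98)^i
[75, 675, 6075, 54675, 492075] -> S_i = 75*9^i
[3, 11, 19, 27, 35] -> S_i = 3 + 8*i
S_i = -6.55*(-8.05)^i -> [-6.55, 52.73, -424.46, 3416.87, -27505.83]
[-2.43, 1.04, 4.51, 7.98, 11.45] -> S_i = -2.43 + 3.47*i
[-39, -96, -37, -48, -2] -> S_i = Random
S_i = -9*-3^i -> [-9, 27, -81, 243, -729]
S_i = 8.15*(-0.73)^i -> [8.15, -5.95, 4.34, -3.17, 2.31]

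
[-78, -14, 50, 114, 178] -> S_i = -78 + 64*i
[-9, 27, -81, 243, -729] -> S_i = -9*-3^i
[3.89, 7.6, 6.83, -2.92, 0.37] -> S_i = Random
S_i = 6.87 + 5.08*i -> [6.87, 11.95, 17.03, 22.11, 27.19]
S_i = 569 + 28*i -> [569, 597, 625, 653, 681]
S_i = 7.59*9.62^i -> [7.59, 73.02, 702.41, 6757.2, 65004.3]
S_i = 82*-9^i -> [82, -738, 6642, -59778, 538002]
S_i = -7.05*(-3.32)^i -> [-7.05, 23.41, -77.71, 257.99, -856.53]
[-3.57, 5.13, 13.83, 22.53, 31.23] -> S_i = -3.57 + 8.70*i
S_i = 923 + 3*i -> [923, 926, 929, 932, 935]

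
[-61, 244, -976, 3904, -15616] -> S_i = -61*-4^i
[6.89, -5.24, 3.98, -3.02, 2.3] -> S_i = 6.89*(-0.76)^i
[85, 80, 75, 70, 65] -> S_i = 85 + -5*i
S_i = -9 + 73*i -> [-9, 64, 137, 210, 283]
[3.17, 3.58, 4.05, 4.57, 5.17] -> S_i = 3.17*1.13^i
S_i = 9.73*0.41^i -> [9.73, 3.99, 1.64, 0.67, 0.27]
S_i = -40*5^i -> [-40, -200, -1000, -5000, -25000]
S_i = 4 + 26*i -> [4, 30, 56, 82, 108]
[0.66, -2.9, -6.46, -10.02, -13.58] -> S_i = 0.66 + -3.56*i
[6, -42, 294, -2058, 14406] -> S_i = 6*-7^i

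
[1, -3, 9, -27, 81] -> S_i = 1*-3^i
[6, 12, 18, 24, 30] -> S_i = 6 + 6*i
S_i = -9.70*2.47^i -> [-9.7, -23.96, -59.18, -146.17, -361.04]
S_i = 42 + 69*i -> [42, 111, 180, 249, 318]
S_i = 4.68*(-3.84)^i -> [4.68, -17.97, 69.01, -265.0, 1017.59]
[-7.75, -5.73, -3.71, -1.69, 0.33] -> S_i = -7.75 + 2.02*i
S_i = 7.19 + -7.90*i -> [7.19, -0.71, -8.61, -16.51, -24.41]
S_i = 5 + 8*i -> [5, 13, 21, 29, 37]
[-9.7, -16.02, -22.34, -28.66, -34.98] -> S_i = -9.70 + -6.32*i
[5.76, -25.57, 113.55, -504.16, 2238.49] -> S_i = 5.76*(-4.44)^i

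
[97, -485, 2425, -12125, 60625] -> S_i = 97*-5^i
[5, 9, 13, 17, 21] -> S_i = 5 + 4*i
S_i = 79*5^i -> [79, 395, 1975, 9875, 49375]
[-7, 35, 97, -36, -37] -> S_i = Random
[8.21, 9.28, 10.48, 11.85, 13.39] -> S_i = 8.21*1.13^i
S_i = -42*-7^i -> [-42, 294, -2058, 14406, -100842]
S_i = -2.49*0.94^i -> [-2.49, -2.34, -2.2, -2.07, -1.94]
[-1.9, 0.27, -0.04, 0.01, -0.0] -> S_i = -1.90*(-0.14)^i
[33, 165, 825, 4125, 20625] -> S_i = 33*5^i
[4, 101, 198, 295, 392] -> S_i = 4 + 97*i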